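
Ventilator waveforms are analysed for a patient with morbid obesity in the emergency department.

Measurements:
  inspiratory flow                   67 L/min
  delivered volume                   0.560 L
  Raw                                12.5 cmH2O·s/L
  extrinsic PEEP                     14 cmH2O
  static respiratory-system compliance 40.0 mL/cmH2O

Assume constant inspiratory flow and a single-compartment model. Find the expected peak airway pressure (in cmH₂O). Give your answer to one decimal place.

Flow: 67 L/min ÷ 60 = 1.1167 L/s.
Equation of motion (constant flow): PIP = Vt/C + R·V̇ + PEEP.
PIP = 560/40.0 + 12.5×1.1167 + 14 = 14.0 + 13.959 + 14 = 41.959 cmH2O.

42.0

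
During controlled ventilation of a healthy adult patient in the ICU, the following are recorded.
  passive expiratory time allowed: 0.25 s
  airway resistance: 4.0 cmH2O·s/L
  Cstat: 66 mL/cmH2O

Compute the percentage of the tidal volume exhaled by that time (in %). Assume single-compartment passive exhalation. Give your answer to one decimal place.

61.2

τ = R × C = 4.0 × 66 mL/cmH2O = 4.0 × 0.066 L/cmH2O = 0.264 s.
Passive exhalation: V(t)/V₀ = e^(−t/τ) = e^(−0.25/0.264) = 0.3879.
Fraction exhaled = 1 − 0.3879 = 0.6121 → 61.21%.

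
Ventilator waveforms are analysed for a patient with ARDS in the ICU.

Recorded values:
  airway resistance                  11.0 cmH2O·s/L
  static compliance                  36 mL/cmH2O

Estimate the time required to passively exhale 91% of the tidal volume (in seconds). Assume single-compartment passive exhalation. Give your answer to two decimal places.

0.95

τ = R × C = 11.0 × 36 mL/cmH2O = 11.0 × 0.036 L/cmH2O = 0.396 s.
Exhaled fraction f = 1 − e^(−t/τ) → t = −τ·ln(1 − f) = −0.396·ln(0.09) = 0.9535 s.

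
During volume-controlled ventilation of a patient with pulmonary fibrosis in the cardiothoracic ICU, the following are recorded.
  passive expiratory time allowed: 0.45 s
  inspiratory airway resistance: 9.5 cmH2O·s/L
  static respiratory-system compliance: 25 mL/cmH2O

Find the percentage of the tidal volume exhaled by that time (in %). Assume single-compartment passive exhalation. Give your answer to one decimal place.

85.0

τ = R × C = 9.5 × 25 mL/cmH2O = 9.5 × 0.025 L/cmH2O = 0.2375 s.
Passive exhalation: V(t)/V₀ = e^(−t/τ) = e^(−0.45/0.2375) = 0.1504.
Fraction exhaled = 1 − 0.1504 = 0.8496 → 84.96%.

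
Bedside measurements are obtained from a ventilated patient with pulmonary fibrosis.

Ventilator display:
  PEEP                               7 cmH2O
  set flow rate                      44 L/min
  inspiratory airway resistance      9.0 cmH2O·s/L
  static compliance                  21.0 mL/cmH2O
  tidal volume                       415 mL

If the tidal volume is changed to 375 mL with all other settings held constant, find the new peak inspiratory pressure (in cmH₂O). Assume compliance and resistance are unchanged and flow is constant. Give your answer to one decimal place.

Flow: 44 L/min ÷ 60 = 0.7333 L/s.
PIP = Vt/C + R·V̇ + PEEP (constant-flow equation of motion).
Only the elastic term changes: ΔPIP = ΔVt / C = (375 − 415) / 21.0 = -1.905 cmH2O.
Original PIP = 415/21.0 + 9.0×0.7333 + 7 = 33.362 cmH2O; new PIP = 33.362 + (-1.905) = 31.457 cmH2O.

31.5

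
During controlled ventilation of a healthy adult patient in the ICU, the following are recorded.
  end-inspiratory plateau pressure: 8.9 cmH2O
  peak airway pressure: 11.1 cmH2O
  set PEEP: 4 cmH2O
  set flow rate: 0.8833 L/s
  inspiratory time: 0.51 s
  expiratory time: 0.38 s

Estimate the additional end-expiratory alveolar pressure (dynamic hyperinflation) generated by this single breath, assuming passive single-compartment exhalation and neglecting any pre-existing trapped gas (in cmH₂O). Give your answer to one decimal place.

0.9

Vt = flow × Ti = 0.8833 L/s × 0.51 s × 1000 mL/L = 450.48 mL.
R = (PIP − Pplat)/V̇ = (11.1 − 8.9) / 0.8833 = 2.2/0.8833 = 2.491 cmH2O·s/L.
C = Vt/(Pplat − PEEP) = 450.48 / (8.9 − 4) = 450.48/4.9 = 91.935 mL/cmH2O.
τ = R × C = 2.491 × 0.09194 L/cmH2O = 0.229 s.
Fraction remaining = e^(−Te/τ) = e^(−0.38/0.229) = 0.1903; trapped volume = 450.48 × 0.1903 = 85.726 mL.
Additional alveolar pressure from trapping ≈ V_trapped / C = 85.726 / 91.935 = 0.9325 cmH2O.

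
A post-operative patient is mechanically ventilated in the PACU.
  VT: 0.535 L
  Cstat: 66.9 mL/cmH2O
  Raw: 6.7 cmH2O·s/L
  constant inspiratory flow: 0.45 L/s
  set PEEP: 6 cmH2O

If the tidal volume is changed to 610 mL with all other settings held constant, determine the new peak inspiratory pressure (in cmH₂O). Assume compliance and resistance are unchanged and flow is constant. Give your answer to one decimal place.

18.1

PIP = Vt/C + R·V̇ + PEEP (constant-flow equation of motion).
Only the elastic term changes: ΔPIP = ΔVt / C = (610 − 535) / 66.9 = 1.121 cmH2O.
Original PIP = 535/66.9 + 6.7×0.45 + 6 = 17.012 cmH2O; new PIP = 17.012 + (1.121) = 18.133 cmH2O.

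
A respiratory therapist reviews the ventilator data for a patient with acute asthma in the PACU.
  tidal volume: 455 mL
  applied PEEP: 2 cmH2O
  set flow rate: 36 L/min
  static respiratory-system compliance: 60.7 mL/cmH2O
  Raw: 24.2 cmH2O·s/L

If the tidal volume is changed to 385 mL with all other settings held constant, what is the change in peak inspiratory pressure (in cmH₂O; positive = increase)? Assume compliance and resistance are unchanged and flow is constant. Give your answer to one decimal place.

-1.2

PIP = Vt/C + R·V̇ + PEEP (constant-flow equation of motion).
Only the elastic term changes: ΔPIP = ΔVt / C = (385 − 455) / 60.7 = -1.153 cmH2O.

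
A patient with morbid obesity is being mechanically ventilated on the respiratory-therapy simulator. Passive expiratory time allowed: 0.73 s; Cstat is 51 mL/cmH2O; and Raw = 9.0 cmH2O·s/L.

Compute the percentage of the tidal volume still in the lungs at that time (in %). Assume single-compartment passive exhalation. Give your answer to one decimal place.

τ = R × C = 9.0 × 51 mL/cmH2O = 9.0 × 0.051 L/cmH2O = 0.459 s.
Passive exhalation: V(t)/V₀ = e^(−t/τ) = e^(−0.73/0.459) = 0.2038.
Fraction remaining = 0.2038 → 20.38%.

20.4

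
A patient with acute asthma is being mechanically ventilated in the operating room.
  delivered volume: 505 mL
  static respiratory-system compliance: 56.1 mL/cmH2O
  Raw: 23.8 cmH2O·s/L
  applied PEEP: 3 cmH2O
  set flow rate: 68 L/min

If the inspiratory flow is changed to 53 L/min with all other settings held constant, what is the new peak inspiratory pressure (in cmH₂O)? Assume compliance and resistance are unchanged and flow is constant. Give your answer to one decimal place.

33.0

Flow: 68 L/min ÷ 60 = 1.1333 L/s.
New flow: 53 L/min ÷ 60 = 0.8833 L/s.
PIP = Vt/C + R·V̇ + PEEP (constant-flow equation of motion).
Only the resistive term changes: ΔPIP = R × ΔV̇ = 23.8 × (0.8833 − 1.1333) = 23.8 × -0.25 = -5.95 cmH2O.
Original PIP = 505/56.1 + 23.8×1.1333 + 3 = 38.974 cmH2O; new PIP = 38.974 + (-5.95) = 33.024 cmH2O.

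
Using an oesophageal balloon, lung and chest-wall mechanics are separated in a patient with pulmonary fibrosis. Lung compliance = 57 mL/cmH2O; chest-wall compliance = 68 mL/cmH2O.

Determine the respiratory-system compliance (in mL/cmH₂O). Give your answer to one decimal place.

31.0

Lung and chest wall are elastances in series: 1/Crs = 1/CL + 1/Ccw.
1/Crs = 1/57 + 1/68 = 0.03225.
Crs = 31.008 mL/cmH2O.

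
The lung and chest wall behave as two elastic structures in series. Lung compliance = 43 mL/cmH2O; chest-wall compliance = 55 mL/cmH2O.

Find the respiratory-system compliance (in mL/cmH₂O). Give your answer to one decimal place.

24.1

Lung and chest wall are elastances in series: 1/Crs = 1/CL + 1/Ccw.
1/Crs = 1/43 + 1/55 = 0.04144.
Crs = 24.131 mL/cmH2O.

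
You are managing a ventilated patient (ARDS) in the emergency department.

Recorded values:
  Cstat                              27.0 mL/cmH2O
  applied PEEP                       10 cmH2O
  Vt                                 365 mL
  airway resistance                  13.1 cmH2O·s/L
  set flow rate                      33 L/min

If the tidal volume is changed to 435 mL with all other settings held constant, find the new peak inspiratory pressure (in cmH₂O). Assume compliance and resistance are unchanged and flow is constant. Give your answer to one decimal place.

Flow: 33 L/min ÷ 60 = 0.55 L/s.
PIP = Vt/C + R·V̇ + PEEP (constant-flow equation of motion).
Only the elastic term changes: ΔPIP = ΔVt / C = (435 − 365) / 27.0 = 2.593 cmH2O.
Original PIP = 365/27.0 + 13.1×0.55 + 10 = 30.724 cmH2O; new PIP = 30.724 + (2.593) = 33.317 cmH2O.

33.3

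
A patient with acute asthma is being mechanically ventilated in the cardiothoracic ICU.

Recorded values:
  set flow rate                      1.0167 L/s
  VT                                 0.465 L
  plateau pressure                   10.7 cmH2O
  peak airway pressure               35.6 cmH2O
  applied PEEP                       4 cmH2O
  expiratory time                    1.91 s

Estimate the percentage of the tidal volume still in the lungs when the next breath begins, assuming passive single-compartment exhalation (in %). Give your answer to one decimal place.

R = (PIP − Pplat)/V̇ = (35.6 − 10.7) / 1.0167 = 24.9/1.0167 = 24.491 cmH2O·s/L.
C = Vt/(Pplat − PEEP) = 465.0 / (10.7 − 4) = 465.0/6.7 = 69.403 mL/cmH2O.
τ = R × C = 24.491 × 0.0694 L/cmH2O = 1.7 s.
Fraction remaining at end-expiration = e^(−Te/τ) = e^(−1.91/1.7) = 0.3251 → 32.51%.

32.5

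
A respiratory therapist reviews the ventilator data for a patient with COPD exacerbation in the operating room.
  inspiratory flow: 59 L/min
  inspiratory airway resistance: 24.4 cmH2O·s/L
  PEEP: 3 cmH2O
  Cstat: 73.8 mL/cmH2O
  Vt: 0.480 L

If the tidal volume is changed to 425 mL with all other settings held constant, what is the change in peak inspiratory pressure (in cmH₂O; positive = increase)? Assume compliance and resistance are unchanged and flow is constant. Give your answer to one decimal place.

-0.7

PIP = Vt/C + R·V̇ + PEEP (constant-flow equation of motion).
Only the elastic term changes: ΔPIP = ΔVt / C = (425 − 480) / 73.8 = -0.7453 cmH2O.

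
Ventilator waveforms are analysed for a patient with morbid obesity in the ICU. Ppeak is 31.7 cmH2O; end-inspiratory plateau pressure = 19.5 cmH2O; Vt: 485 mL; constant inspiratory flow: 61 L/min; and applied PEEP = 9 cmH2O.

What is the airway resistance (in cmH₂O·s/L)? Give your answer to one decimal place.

12.0

Flow: 61 L/min ÷ 60 = 1.0167 L/s.
Raw = (PIP − Pplat) / flow = (31.7 − 19.5) / 1.0167 = 12.2 / 1.0167 = 12.0 cmH2O·s/L.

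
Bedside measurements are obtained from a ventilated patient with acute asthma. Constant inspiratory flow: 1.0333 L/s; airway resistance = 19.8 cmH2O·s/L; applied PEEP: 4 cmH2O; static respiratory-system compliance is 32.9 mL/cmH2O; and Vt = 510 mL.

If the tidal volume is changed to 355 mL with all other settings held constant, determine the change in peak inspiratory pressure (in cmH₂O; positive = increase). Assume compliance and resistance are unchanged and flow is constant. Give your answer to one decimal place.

PIP = Vt/C + R·V̇ + PEEP (constant-flow equation of motion).
Only the elastic term changes: ΔPIP = ΔVt / C = (355 − 510) / 32.9 = -4.711 cmH2O.

-4.7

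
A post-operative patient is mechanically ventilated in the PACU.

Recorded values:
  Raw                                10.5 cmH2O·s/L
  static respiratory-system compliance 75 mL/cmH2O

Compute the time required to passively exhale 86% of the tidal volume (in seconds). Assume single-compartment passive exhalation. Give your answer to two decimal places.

τ = R × C = 10.5 × 75 mL/cmH2O = 10.5 × 0.075 L/cmH2O = 0.7875 s.
Exhaled fraction f = 1 − e^(−t/τ) → t = −τ·ln(1 − f) = −0.7875·ln(0.14) = 1.548 s.

1.55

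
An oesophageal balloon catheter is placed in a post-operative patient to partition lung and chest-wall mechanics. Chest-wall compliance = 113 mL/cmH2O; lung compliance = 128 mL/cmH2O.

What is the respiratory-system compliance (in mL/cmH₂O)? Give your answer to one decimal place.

Lung and chest wall are elastances in series: 1/Crs = 1/CL + 1/Ccw.
1/Crs = 1/128 + 1/113 = 0.01666.
Crs = 60.024 mL/cmH2O.

60.0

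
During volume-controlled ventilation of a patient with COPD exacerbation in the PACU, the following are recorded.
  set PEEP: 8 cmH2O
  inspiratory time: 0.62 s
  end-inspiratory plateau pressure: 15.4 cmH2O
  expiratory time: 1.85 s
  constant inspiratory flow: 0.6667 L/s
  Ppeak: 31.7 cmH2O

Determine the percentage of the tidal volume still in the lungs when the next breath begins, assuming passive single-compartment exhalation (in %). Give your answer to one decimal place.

25.8

Vt = flow × Ti = 0.6667 L/s × 0.62 s × 1000 mL/L = 413.35 mL.
R = (PIP − Pplat)/V̇ = (31.7 − 15.4) / 0.6667 = 16.3/0.6667 = 24.449 cmH2O·s/L.
C = Vt/(Pplat − PEEP) = 413.35 / (15.4 − 8) = 413.35/7.4 = 55.858 mL/cmH2O.
τ = R × C = 24.449 × 0.05586 L/cmH2O = 1.366 s.
Fraction remaining at end-expiration = e^(−Te/τ) = e^(−1.85/1.366) = 0.2581 → 25.81%.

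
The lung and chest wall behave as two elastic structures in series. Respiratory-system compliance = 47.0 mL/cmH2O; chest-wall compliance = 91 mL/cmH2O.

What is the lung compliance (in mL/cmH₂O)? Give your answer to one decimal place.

97.2

1/CL = 1/Crs − 1/Ccw.
1/CL = 1/47.0 − 1/91 = 0.01029.
CL = 97.182 mL/cmH2O.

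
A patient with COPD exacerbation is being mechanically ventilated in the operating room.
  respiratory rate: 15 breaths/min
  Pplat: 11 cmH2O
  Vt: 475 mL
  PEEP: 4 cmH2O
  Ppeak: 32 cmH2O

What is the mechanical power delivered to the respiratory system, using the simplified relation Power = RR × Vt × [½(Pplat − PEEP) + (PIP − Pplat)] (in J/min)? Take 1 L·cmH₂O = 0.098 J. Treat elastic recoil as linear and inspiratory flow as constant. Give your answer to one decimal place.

Per-breath work = Vt × [½(Pplat−PEEP) + (PIP−Pplat)] = 0.475 × [0.5×7.0 + 21.0] = 0.475 × 24.5 = 11.638 L·cmH2O.
Power = 15 × 11.638 = 174.57 L·cmH2O/min.
× 0.098 J/(L·cmH2O) → 17.108 J/min.

17.1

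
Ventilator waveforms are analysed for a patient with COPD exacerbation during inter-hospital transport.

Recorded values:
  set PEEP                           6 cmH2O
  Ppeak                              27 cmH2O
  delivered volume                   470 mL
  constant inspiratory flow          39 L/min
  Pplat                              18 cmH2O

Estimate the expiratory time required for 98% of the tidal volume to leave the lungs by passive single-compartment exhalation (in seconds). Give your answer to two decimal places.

Flow: 39 L/min ÷ 60 = 0.65 L/s.
R = (PIP − Pplat)/V̇ = (27 − 18) / 0.65 = 9.0/0.65 = 13.846 cmH2O·s/L.
C = Vt/(Pplat − PEEP) = 470.0 / (18 − 6) = 470.0/12.0 = 39.167 mL/cmH2O.
τ = R × C = 13.846 × 0.03917 L/cmH2O = 0.5423 s.
t = −τ·ln(1 − 0.98) = −0.5423·ln(0.02) = 2.121 s.

2.12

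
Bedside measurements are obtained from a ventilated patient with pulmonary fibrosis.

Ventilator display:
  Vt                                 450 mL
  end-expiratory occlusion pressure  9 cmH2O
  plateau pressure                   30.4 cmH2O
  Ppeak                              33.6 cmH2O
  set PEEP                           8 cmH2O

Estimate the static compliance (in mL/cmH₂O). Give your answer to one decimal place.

21.0

End-expiratory occlusion gives total PEEP = 9 cmH2O (intrinsic PEEP = 9 − 8 = 1). Use total PEEP for the elastic gradient.
Cstat = Vt / (Pplat − PEEPtotal) = 450 / (30.4 − 9) = 450 / 21.4 = 21.028 mL/cmH2O.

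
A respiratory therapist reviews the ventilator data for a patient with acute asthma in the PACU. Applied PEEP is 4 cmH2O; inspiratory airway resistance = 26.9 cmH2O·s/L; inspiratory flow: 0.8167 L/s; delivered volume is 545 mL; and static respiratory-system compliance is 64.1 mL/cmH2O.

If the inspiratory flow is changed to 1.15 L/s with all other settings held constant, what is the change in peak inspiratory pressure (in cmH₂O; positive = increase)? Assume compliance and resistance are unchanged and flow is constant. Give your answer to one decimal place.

9.0

PIP = Vt/C + R·V̇ + PEEP (constant-flow equation of motion).
Only the resistive term changes: ΔPIP = R × ΔV̇ = 26.9 × (1.15 − 0.8167) = 26.9 × 0.3333 = 8.966 cmH2O.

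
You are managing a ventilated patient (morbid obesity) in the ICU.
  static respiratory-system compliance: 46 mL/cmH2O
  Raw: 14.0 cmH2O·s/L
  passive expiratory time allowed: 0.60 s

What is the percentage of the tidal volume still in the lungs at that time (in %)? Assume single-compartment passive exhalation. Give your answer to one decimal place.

39.4

τ = R × C = 14.0 × 46 mL/cmH2O = 14.0 × 0.046 L/cmH2O = 0.644 s.
Passive exhalation: V(t)/V₀ = e^(−t/τ) = e^(−0.60/0.644) = 0.3939.
Fraction remaining = 0.3939 → 39.39%.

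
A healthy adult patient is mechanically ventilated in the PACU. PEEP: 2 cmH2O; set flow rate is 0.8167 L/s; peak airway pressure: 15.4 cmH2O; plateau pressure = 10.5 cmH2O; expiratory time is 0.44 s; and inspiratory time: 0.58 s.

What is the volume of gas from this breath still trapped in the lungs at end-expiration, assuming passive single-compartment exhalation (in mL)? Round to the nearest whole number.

Vt = flow × Ti = 0.8167 L/s × 0.58 s × 1000 mL/L = 473.69 mL.
R = (PIP − Pplat)/V̇ = (15.4 − 10.5) / 0.8167 = 4.9/0.8167 = 6.0 cmH2O·s/L.
C = Vt/(Pplat − PEEP) = 473.69 / (10.5 − 2) = 473.69/8.5 = 55.728 mL/cmH2O.
τ = R × C = 6.0 × 0.05573 L/cmH2O = 0.3344 s.
Fraction remaining = e^(−Te/τ) = e^(−0.44/0.3344) = 0.2683.
Trapped volume = 473.69 × 0.2683 = 127.09 mL.

127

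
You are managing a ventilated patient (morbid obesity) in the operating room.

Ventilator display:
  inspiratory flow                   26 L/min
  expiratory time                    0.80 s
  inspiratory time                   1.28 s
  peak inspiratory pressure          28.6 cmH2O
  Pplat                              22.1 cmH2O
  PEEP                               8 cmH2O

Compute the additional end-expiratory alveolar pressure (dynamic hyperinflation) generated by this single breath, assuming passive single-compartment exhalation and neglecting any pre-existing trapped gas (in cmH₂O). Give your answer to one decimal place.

Flow: 26 L/min ÷ 60 = 0.4333 L/s.
Vt = flow × Ti = 0.4333 L/s × 1.28 s × 1000 mL/L = 554.62 mL.
R = (PIP − Pplat)/V̇ = (28.6 − 22.1) / 0.4333 = 6.5/0.4333 = 15.001 cmH2O·s/L.
C = Vt/(Pplat − PEEP) = 554.62 / (22.1 − 8) = 554.62/14.1 = 39.335 mL/cmH2O.
τ = R × C = 15.001 × 0.03934 L/cmH2O = 0.5901 s.
Fraction remaining = e^(−Te/τ) = e^(−0.80/0.5901) = 0.2578; trapped volume = 554.62 × 0.2578 = 142.98 mL.
Additional alveolar pressure from trapping ≈ V_trapped / C = 142.98 / 39.335 = 3.635 cmH2O.

3.6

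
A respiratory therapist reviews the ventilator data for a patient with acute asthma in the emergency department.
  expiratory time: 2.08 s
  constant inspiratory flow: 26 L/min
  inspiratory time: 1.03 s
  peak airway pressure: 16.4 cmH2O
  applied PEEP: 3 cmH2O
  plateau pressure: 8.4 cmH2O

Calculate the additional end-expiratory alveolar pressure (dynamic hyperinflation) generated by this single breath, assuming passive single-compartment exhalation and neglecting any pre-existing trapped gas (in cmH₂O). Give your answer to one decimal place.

1.4

Flow: 26 L/min ÷ 60 = 0.4333 L/s.
Vt = flow × Ti = 0.4333 L/s × 1.03 s × 1000 mL/L = 446.3 mL.
R = (PIP − Pplat)/V̇ = (16.4 − 8.4) / 0.4333 = 8.0/0.4333 = 18.463 cmH2O·s/L.
C = Vt/(Pplat − PEEP) = 446.3 / (8.4 − 3) = 446.3/5.4 = 82.648 mL/cmH2O.
τ = R × C = 18.463 × 0.08265 L/cmH2O = 1.526 s.
Fraction remaining = e^(−Te/τ) = e^(−2.08/1.526) = 0.2559; trapped volume = 446.3 × 0.2559 = 114.21 mL.
Additional alveolar pressure from trapping ≈ V_trapped / C = 114.21 / 82.648 = 1.382 cmH2O.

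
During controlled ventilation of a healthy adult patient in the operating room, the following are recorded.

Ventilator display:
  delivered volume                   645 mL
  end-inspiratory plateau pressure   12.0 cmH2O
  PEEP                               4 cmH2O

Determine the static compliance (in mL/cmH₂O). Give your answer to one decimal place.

Cstat = Vt / (Pplat − PEEP) = 645 / (12.0 − 4) = 645 / 8.0 = 80.625 mL/cmH2O.

80.6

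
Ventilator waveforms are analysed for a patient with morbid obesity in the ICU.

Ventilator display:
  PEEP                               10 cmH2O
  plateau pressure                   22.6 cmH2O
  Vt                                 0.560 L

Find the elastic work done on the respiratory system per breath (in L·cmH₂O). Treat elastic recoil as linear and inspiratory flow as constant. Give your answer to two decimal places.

Elastic work ≈ ½ × (Pplat − PEEP) × Vt = 0.5 × (22.6 − 10) × 0.560 L = 0.5 × 12.6 × 0.560 = 3.528 L·cmH2O.

3.53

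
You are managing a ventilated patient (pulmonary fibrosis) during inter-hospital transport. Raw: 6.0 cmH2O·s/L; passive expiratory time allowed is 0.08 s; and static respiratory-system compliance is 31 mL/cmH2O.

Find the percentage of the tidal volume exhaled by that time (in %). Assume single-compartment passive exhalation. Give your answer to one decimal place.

τ = R × C = 6.0 × 31 mL/cmH2O = 6.0 × 0.031 L/cmH2O = 0.186 s.
Passive exhalation: V(t)/V₀ = e^(−t/τ) = e^(−0.08/0.186) = 0.6504.
Fraction exhaled = 1 − 0.6504 = 0.3496 → 34.96%.

35.0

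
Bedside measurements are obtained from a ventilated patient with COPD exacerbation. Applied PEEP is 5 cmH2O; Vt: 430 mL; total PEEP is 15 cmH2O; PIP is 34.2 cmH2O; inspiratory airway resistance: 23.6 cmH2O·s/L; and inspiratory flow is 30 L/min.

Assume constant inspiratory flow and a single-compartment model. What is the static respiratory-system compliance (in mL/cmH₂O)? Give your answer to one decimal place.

Flow: 30 L/min ÷ 60 = 0.5 L/s.
Total PEEP = 15 cmH2O (set 5 + intrinsic 10); this is the baseline alveolar pressure.
Equation of motion (constant flow): PIP = Vt/C + R·V̇ + PEEP.
Vt/C = PIP − R·V̇ − PEEP = 34.2 − 23.6×0.5 − 15 = 34.2 − 11.8 − 15 = 7.4 cmH2O.
C = Vt / 7.4 = 430 / 7.4 = 58.108 mL/cmH2O.

58.1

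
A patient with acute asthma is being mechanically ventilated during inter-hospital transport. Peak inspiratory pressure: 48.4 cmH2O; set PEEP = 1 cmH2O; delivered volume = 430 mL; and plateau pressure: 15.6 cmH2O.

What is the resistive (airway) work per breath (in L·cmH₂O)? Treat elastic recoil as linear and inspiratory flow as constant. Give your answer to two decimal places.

14.10

With constant inspiratory flow the resistive pressure is constant at PIP − Pplat = 48.4 − 15.6 = 32.8 cmH2O, so resistive work = 32.8 × 0.430 = 14.104 L·cmH2O.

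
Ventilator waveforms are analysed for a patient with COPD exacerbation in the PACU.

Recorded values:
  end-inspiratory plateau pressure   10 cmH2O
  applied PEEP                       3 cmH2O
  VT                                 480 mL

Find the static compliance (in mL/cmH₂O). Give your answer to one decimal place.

68.6

Cstat = Vt / (Pplat − PEEP) = 480 / (10 − 3) = 480 / 7.0 = 68.571 mL/cmH2O.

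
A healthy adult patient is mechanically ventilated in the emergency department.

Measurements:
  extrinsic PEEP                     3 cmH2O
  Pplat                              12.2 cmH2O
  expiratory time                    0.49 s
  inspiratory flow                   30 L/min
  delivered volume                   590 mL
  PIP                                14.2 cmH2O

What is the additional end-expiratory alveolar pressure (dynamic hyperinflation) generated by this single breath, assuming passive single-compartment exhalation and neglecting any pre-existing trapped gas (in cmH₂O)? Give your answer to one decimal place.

1.4

Flow: 30 L/min ÷ 60 = 0.5 L/s.
R = (PIP − Pplat)/V̇ = (14.2 − 12.2) / 0.5 = 2.0/0.5 = 4.0 cmH2O·s/L.
C = Vt/(Pplat − PEEP) = 590.0 / (12.2 − 3) = 590.0/9.2 = 64.13 mL/cmH2O.
τ = R × C = 4.0 × 0.06413 L/cmH2O = 0.2565 s.
Fraction remaining = e^(−Te/τ) = e^(−0.49/0.2565) = 0.148; trapped volume = 590.0 × 0.148 = 87.32 mL.
Additional alveolar pressure from trapping ≈ V_trapped / C = 87.32 / 64.13 = 1.362 cmH2O.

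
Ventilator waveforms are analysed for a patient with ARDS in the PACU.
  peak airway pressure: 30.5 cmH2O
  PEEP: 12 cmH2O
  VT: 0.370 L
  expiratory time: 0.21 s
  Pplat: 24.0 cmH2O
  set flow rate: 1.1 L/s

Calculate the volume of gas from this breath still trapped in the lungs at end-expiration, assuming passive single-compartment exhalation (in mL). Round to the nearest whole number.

R = (PIP − Pplat)/V̇ = (30.5 − 24.0) / 1.1 = 6.5/1.1 = 5.909 cmH2O·s/L.
C = Vt/(Pplat − PEEP) = 370.0 / (24.0 − 12) = 370.0/12.0 = 30.833 mL/cmH2O.
τ = R × C = 5.909 × 0.03083 L/cmH2O = 0.1822 s.
Fraction remaining = e^(−Te/τ) = e^(−0.21/0.1822) = 0.3158.
Trapped volume = 370.0 × 0.3158 = 116.85 mL.

117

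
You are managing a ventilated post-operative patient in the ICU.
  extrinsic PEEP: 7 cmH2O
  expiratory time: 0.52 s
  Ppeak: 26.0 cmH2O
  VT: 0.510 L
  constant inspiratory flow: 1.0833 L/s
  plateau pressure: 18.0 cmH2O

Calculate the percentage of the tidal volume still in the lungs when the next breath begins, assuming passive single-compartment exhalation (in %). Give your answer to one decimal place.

R = (PIP − Pplat)/V̇ = (26.0 − 18.0) / 1.0833 = 8.0/1.0833 = 7.385 cmH2O·s/L.
C = Vt/(Pplat − PEEP) = 510.0 / (18.0 − 7) = 510.0/11.0 = 46.364 mL/cmH2O.
τ = R × C = 7.385 × 0.04636 L/cmH2O = 0.3424 s.
Fraction remaining at end-expiration = e^(−Te/τ) = e^(−0.52/0.3424) = 0.219 → 21.9%.

21.9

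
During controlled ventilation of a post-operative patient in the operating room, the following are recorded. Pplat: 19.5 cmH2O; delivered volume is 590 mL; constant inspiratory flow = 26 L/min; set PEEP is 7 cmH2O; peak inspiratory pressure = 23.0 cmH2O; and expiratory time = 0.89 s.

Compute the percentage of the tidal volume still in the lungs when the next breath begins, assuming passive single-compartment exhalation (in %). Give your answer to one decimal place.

Flow: 26 L/min ÷ 60 = 0.4333 L/s.
R = (PIP − Pplat)/V̇ = (23.0 − 19.5) / 0.4333 = 3.5/0.4333 = 8.078 cmH2O·s/L.
C = Vt/(Pplat − PEEP) = 590.0 / (19.5 − 7) = 590.0/12.5 = 47.2 mL/cmH2O.
τ = R × C = 8.078 × 0.0472 L/cmH2O = 0.3813 s.
Fraction remaining at end-expiration = e^(−Te/τ) = e^(−0.89/0.3813) = 0.0969 → 9.69%.

9.7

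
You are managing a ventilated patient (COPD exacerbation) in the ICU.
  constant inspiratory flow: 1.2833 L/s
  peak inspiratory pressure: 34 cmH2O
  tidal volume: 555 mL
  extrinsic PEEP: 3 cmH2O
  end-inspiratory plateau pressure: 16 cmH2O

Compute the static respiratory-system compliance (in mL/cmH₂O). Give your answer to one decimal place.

42.7

Cstat = Vt / (Pplat − PEEP) = 555 / (16 − 3) = 555 / 13.0 = 42.692 mL/cmH2O.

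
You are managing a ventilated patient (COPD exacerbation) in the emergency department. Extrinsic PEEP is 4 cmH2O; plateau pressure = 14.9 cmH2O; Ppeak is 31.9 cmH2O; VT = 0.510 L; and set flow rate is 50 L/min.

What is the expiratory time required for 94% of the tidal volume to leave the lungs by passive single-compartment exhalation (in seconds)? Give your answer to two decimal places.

Flow: 50 L/min ÷ 60 = 0.8333 L/s.
R = (PIP − Pplat)/V̇ = (31.9 − 14.9) / 0.8333 = 17.0/0.8333 = 20.401 cmH2O·s/L.
C = Vt/(Pplat − PEEP) = 510.0 / (14.9 − 4) = 510.0/10.9 = 46.789 mL/cmH2O.
τ = R × C = 20.401 × 0.04679 L/cmH2O = 0.9546 s.
t = −τ·ln(1 − 0.94) = −0.9546·ln(0.06) = 2.686 s.

2.69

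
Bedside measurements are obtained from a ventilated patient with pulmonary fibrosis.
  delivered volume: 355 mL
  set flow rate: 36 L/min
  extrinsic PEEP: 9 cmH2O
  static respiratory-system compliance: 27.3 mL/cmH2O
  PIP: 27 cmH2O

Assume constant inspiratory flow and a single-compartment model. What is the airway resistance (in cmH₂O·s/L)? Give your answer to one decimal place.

Flow: 36 L/min ÷ 60 = 0.6 L/s.
Equation of motion (constant flow): PIP = Vt/C + R·V̇ + PEEP.
R·V̇ = PIP − Vt/C − PEEP = 27 − 355/27.3 − 9 = 27 − 13.004 − 9 = 4.996 cmH2O.
R = 4.996 / 0.6 = 8.327 cmH2O·s/L.

8.3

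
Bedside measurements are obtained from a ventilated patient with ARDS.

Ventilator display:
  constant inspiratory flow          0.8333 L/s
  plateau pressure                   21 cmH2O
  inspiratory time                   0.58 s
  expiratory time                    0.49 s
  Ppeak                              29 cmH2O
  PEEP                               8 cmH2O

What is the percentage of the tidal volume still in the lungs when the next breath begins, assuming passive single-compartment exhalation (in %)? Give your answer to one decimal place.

Vt = flow × Ti = 0.8333 L/s × 0.58 s × 1000 mL/L = 483.31 mL.
R = (PIP − Pplat)/V̇ = (29 − 21) / 0.8333 = 8.0/0.8333 = 9.6 cmH2O·s/L.
C = Vt/(Pplat − PEEP) = 483.31 / (21 − 8) = 483.31/13.0 = 37.178 mL/cmH2O.
τ = R × C = 9.6 × 0.03718 L/cmH2O = 0.3569 s.
Fraction remaining at end-expiration = e^(−Te/τ) = e^(−0.49/0.3569) = 0.2534 → 25.34%.

25.3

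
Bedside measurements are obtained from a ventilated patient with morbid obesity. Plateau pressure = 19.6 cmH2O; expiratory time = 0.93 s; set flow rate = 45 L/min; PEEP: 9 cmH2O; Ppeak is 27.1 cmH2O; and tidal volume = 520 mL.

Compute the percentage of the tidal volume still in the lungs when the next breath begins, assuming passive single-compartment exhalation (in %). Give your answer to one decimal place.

Flow: 45 L/min ÷ 60 = 0.75 L/s.
R = (PIP − Pplat)/V̇ = (27.1 − 19.6) / 0.75 = 7.5/0.75 = 10.0 cmH2O·s/L.
C = Vt/(Pplat − PEEP) = 520.0 / (19.6 − 9) = 520.0/10.6 = 49.057 mL/cmH2O.
τ = R × C = 10.0 × 0.04906 L/cmH2O = 0.4906 s.
Fraction remaining at end-expiration = e^(−Te/τ) = e^(−0.93/0.4906) = 0.1502 → 15.02%.

15.0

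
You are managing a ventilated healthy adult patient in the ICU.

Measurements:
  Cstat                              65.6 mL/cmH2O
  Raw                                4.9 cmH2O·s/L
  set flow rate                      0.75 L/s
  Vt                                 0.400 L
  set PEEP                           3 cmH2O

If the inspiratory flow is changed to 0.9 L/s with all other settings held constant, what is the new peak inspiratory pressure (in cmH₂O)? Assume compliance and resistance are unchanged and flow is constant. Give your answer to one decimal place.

PIP = Vt/C + R·V̇ + PEEP (constant-flow equation of motion).
Only the resistive term changes: ΔPIP = R × ΔV̇ = 4.9 × (0.9 − 0.75) = 4.9 × 0.15 = 0.735 cmH2O.
Original PIP = 400/65.6 + 4.9×0.75 + 3 = 12.773 cmH2O; new PIP = 12.773 + (0.735) = 13.508 cmH2O.

13.5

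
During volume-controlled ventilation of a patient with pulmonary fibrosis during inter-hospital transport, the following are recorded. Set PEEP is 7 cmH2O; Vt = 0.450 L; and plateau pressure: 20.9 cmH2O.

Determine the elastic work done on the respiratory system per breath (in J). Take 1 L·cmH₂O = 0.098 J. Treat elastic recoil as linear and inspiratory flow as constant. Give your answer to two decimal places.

0.31

Elastic work ≈ ½ × (Pplat − PEEP) × Vt = 0.5 × (20.9 − 7) × 0.450 L = 0.5 × 13.9 × 0.450 = 3.128 L·cmH2O.
× 0.098 J/(L·cmH2O) → 0.3065 J.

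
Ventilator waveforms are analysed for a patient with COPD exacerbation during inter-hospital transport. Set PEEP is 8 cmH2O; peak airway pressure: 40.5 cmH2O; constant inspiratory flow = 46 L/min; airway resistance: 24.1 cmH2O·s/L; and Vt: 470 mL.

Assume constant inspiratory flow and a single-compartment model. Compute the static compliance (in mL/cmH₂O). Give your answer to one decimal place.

33.5

Flow: 46 L/min ÷ 60 = 0.7667 L/s.
Equation of motion (constant flow): PIP = Vt/C + R·V̇ + PEEP.
Vt/C = PIP − R·V̇ − PEEP = 40.5 − 24.1×0.7667 − 8 = 40.5 − 18.477 − 8 = 14.023 cmH2O.
C = Vt / 14.023 = 470 / 14.023 = 33.516 mL/cmH2O.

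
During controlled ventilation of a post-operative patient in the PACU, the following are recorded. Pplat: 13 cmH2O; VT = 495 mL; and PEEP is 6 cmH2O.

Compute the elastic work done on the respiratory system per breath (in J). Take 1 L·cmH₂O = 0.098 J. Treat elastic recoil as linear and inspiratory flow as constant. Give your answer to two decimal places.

Elastic work ≈ ½ × (Pplat − PEEP) × Vt = 0.5 × (13 − 6) × 0.495 L = 0.5 × 7.0 × 0.495 = 1.733 L·cmH2O.
× 0.098 J/(L·cmH2O) → 0.1698 J.

0.17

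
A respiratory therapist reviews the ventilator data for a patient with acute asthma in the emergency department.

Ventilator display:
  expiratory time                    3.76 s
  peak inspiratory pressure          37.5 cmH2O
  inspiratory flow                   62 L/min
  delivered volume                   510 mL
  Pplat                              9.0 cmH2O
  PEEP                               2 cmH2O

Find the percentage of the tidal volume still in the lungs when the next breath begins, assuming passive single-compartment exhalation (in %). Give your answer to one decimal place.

15.4

Flow: 62 L/min ÷ 60 = 1.0333 L/s.
R = (PIP − Pplat)/V̇ = (37.5 − 9.0) / 1.0333 = 28.5/1.0333 = 27.582 cmH2O·s/L.
C = Vt/(Pplat − PEEP) = 510.0 / (9.0 − 2) = 510.0/7.0 = 72.857 mL/cmH2O.
τ = R × C = 27.582 × 0.07286 L/cmH2O = 2.01 s.
Fraction remaining at end-expiration = e^(−Te/τ) = e^(−3.76/2.01) = 0.154 → 15.4%.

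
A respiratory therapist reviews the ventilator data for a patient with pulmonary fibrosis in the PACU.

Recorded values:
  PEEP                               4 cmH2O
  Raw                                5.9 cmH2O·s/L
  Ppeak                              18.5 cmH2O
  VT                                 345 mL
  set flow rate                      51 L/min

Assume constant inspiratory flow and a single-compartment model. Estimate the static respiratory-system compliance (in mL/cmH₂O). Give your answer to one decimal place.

Flow: 51 L/min ÷ 60 = 0.85 L/s.
Equation of motion (constant flow): PIP = Vt/C + R·V̇ + PEEP.
Vt/C = PIP − R·V̇ − PEEP = 18.5 − 5.9×0.85 − 4 = 18.5 − 5.015 − 4 = 9.485 cmH2O.
C = Vt / 9.485 = 345 / 9.485 = 36.373 mL/cmH2O.

36.4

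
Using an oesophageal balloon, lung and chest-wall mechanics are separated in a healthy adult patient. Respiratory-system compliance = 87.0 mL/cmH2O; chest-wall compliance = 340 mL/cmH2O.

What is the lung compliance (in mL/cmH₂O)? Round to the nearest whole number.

117

1/CL = 1/Crs − 1/Ccw.
1/CL = 1/87.0 − 1/340 = 0.008553.
CL = 116.92 mL/cmH2O.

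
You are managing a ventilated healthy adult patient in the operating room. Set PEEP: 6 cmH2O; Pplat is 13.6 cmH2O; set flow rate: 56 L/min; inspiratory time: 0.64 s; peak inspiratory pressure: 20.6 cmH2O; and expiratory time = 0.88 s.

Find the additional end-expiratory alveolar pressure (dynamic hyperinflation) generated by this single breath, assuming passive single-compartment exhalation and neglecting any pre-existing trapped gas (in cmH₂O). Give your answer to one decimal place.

Flow: 56 L/min ÷ 60 = 0.9333 L/s.
Vt = flow × Ti = 0.9333 L/s × 0.64 s × 1000 mL/L = 597.31 mL.
R = (PIP − Pplat)/V̇ = (20.6 − 13.6) / 0.9333 = 7.0/0.9333 = 7.5 cmH2O·s/L.
C = Vt/(Pplat − PEEP) = 597.31 / (13.6 − 6) = 597.31/7.6 = 78.593 mL/cmH2O.
τ = R × C = 7.5 × 0.07859 L/cmH2O = 0.5894 s.
Fraction remaining = e^(−Te/τ) = e^(−0.88/0.5894) = 0.2247; trapped volume = 597.31 × 0.2247 = 134.22 mL.
Additional alveolar pressure from trapping ≈ V_trapped / C = 134.22 / 78.593 = 1.708 cmH2O.

1.7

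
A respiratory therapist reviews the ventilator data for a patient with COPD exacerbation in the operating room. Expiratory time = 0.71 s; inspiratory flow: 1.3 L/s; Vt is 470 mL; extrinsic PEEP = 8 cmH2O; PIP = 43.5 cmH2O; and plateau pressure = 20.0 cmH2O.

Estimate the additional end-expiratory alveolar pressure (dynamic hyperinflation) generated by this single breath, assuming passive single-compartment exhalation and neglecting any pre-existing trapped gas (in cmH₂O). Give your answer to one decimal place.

4.4

R = (PIP − Pplat)/V̇ = (43.5 − 20.0) / 1.3 = 23.5/1.3 = 18.077 cmH2O·s/L.
C = Vt/(Pplat − PEEP) = 470.0 / (20.0 − 8) = 470.0/12.0 = 39.167 mL/cmH2O.
τ = R × C = 18.077 × 0.03917 L/cmH2O = 0.7081 s.
Fraction remaining = e^(−Te/τ) = e^(−0.71/0.7081) = 0.3669; trapped volume = 470.0 × 0.3669 = 172.44 mL.
Additional alveolar pressure from trapping ≈ V_trapped / C = 172.44 / 39.167 = 4.403 cmH2O.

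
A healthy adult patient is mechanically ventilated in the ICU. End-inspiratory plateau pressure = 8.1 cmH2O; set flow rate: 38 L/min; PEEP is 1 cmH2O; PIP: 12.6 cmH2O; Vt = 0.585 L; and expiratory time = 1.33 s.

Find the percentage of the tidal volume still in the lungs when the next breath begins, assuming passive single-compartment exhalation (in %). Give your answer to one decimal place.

10.3

Flow: 38 L/min ÷ 60 = 0.6333 L/s.
R = (PIP − Pplat)/V̇ = (12.6 − 8.1) / 0.6333 = 4.5/0.6333 = 7.106 cmH2O·s/L.
C = Vt/(Pplat − PEEP) = 585.0 / (8.1 − 1) = 585.0/7.1 = 82.394 mL/cmH2O.
τ = R × C = 7.106 × 0.08239 L/cmH2O = 0.5855 s.
Fraction remaining at end-expiration = e^(−Te/τ) = e^(−1.33/0.5855) = 0.1032 → 10.32%.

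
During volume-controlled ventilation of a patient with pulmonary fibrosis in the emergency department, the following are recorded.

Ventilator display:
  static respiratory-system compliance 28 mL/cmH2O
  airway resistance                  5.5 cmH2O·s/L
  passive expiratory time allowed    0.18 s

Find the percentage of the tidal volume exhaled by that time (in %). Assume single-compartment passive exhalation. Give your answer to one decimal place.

τ = R × C = 5.5 × 28 mL/cmH2O = 5.5 × 0.028 L/cmH2O = 0.154 s.
Passive exhalation: V(t)/V₀ = e^(−t/τ) = e^(−0.18/0.154) = 0.3107.
Fraction exhaled = 1 − 0.3107 = 0.6893 → 68.93%.

68.9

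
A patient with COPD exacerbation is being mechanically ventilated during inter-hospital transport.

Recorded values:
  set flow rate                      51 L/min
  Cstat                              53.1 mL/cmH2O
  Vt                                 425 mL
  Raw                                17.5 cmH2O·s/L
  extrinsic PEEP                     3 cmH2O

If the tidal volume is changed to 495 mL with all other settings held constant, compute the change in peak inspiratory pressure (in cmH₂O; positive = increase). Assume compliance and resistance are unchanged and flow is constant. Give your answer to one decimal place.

PIP = Vt/C + R·V̇ + PEEP (constant-flow equation of motion).
Only the elastic term changes: ΔPIP = ΔVt / C = (495 − 425) / 53.1 = 1.318 cmH2O.

1.3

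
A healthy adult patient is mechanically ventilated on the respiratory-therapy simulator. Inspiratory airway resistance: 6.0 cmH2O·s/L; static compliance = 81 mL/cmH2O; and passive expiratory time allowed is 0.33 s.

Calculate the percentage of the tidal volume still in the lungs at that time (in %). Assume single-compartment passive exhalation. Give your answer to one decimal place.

50.7

τ = R × C = 6.0 × 81 mL/cmH2O = 6.0 × 0.081 L/cmH2O = 0.486 s.
Passive exhalation: V(t)/V₀ = e^(−t/τ) = e^(−0.33/0.486) = 0.5071.
Fraction remaining = 0.5071 → 50.71%.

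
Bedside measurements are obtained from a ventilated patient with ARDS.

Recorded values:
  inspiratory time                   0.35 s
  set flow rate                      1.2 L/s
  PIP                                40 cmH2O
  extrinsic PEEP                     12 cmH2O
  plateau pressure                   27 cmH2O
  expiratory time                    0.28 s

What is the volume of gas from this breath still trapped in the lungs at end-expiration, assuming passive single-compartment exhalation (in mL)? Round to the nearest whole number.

167

Vt = flow × Ti = 1.2 L/s × 0.35 s × 1000 mL/L = 420.0 mL.
R = (PIP − Pplat)/V̇ = (40 − 27) / 1.2 = 13.0/1.2 = 10.833 cmH2O·s/L.
C = Vt/(Pplat − PEEP) = 420.0 / (27 − 12) = 420.0/15.0 = 28.0 mL/cmH2O.
τ = R × C = 10.833 × 0.028 L/cmH2O = 0.3033 s.
Fraction remaining = e^(−Te/τ) = e^(−0.28/0.3033) = 0.3973.
Trapped volume = 420.0 × 0.3973 = 166.87 mL.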